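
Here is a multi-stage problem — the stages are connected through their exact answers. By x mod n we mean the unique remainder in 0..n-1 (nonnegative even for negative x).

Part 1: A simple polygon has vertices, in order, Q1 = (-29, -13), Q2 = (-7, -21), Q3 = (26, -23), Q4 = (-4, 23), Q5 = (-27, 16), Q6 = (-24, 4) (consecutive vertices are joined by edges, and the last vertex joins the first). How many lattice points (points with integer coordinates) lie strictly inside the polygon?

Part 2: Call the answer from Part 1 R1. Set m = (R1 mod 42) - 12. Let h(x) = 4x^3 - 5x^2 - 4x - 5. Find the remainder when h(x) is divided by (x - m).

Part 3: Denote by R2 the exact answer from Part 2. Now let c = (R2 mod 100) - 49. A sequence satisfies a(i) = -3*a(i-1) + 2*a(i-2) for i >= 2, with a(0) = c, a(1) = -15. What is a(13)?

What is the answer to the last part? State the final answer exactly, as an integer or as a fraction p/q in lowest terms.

Part 1: cross terms: (-29*-21 - -7*-13)=518, (-7*-23 - 26*-21)=707, (26*23 - -4*-23)=506, (-4*16 - -27*23)=557, (-27*4 - -24*16)=276, (-24*-13 - -29*4)=428; twice the area = |2992| = 2992; area = 1496; boundary points = 2 + 1 + 2 + 1 + 3 + 1 = 10; strictly interior points = area - boundary/2 + 1 = 1492; answer 1492
Part 2: R1 = 1492; m = 10; remainder = value at the root: 4*(10)^3 - 5*(10)^2 - 4*(10)^1 - 5 = (4000) + (-500) + (-40) + (-5) = 3455; answer 3455
Part 3: R2 = 3455; c = 6; a(2) = -3*(-15) + 2*(6) = 57; iterating: a(2)=57, a(3)=-201, a(4)=717, a(5)=-2553, a(6)=9093, a(7)=-32385, a(8)=115341, a(9)=-410793, a(10)=1463061, a(11)=-5210769, a(12)=18558429, a(13)=-66096825; answer -66096825

-66096825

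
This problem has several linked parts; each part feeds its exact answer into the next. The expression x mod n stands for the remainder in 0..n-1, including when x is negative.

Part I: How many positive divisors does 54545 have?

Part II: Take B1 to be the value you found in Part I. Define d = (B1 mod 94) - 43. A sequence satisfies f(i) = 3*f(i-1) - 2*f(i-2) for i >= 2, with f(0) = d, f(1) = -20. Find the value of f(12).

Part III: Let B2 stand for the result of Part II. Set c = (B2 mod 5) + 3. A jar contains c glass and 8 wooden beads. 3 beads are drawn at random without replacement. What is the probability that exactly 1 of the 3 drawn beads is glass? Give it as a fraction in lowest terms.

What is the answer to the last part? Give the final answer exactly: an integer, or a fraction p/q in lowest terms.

Part I: 54545 = 5 * 10909; number of divisors = (1+1) * (1+1) = 4; answer 4
Part II: B1 = 4; d = -39; f(2) = 3*(-20) - 2*(-39) = 18; iterating: f(2)=18, f(3)=94, f(4)=246, f(5)=550, f(6)=1158, f(7)=2374, f(8)=4806, f(9)=9670, f(10)=19398, f(11)=38854, f(12)=77766; answer 77766
Part III: B2 = 77766; c = 4; total draws C(12,3) = 220; favorable C(4,1)*C(8,2) = 112; P = 28/55; answer 28/55

28/55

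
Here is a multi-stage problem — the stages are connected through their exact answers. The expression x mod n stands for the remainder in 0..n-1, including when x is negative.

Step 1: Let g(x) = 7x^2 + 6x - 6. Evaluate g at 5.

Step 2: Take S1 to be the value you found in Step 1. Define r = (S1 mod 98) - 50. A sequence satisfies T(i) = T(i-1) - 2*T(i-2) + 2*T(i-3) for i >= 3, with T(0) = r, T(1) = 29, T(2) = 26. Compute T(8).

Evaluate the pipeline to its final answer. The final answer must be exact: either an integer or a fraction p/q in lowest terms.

Step 1: 7*(5)^2 + 6*(5)^1 - 6 = (175) + (30) + (-6) = 199; answer 199
Step 2: S1 = 199; r = -47; T(3) = 1*(26) - 2*(29) + 2*(-47) = -126; iterating: T(3)=-126, T(4)=-120, T(5)=184, T(6)=172, T(7)=-436, T(8)=-412; answer -412

-412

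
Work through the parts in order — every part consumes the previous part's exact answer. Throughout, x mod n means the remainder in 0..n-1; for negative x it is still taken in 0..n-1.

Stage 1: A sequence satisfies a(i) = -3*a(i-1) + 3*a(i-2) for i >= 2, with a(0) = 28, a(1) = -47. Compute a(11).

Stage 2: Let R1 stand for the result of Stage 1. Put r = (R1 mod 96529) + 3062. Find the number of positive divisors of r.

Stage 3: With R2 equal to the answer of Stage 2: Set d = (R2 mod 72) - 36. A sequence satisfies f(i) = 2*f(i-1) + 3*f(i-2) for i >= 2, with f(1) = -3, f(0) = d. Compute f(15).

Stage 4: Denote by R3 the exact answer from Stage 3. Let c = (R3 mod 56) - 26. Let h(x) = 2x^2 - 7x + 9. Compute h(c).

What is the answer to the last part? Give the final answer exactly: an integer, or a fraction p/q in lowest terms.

Stage 1: a(2) = -3*(-47) + 3*(28) = 225; iterating: a(2)=225, a(3)=-816, a(4)=3123, a(5)=-11817, a(6)=44820, a(7)=-169911, a(8)=644193, a(9)=-2442312, a(10)=9259515, a(11)=-35105481; answer -35105481
Stage 2: R1 = -35105481; r = 34137; 34137 = 3^2 * 3793; number of divisors = (2+1) * (1+1) = 6; answer 6
Stage 3: R2 = 6; d = -30; f(2) = 2*(-3) + 3*(-30) = -96; iterating: f(2)=-96, f(3)=-201, f(4)=-690, f(5)=-1983, f(6)=-6036, f(7)=-18021, f(8)=-54150, f(9)=-162363, f(10)=-487176, f(11)=-1461441, f(12)=-4384410, f(13)=-13153143, f(14)=-39459516, f(15)=-118378461; answer -118378461
Stage 4: R3 = -118378461; c = 25; 2*(25)^2 - 7*(25)^1 + 9 = (1250) + (-175) + (9) = 1084; answer 1084

1084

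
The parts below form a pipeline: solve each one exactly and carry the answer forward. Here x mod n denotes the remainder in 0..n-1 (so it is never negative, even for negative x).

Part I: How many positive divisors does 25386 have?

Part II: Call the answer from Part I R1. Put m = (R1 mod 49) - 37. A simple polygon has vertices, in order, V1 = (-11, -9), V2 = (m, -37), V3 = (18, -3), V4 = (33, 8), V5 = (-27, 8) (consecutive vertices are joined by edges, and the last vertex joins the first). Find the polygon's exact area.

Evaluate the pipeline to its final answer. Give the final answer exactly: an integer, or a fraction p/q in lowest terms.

1953/2

Part I: 25386 = 2 * 3 * 4231; number of divisors = (1+1) * (1+1) * (1+1) = 8; answer 8
Part II: R1 = 8; m = -29; cross terms: (-11*-37 - -29*-9)=146, (-29*-3 - 18*-37)=753, (18*8 - 33*-3)=243, (33*8 - -27*8)=480, (-27*-9 - -11*8)=331; twice the area = |1953| = 1953; area = 1953/2; answer 1953/2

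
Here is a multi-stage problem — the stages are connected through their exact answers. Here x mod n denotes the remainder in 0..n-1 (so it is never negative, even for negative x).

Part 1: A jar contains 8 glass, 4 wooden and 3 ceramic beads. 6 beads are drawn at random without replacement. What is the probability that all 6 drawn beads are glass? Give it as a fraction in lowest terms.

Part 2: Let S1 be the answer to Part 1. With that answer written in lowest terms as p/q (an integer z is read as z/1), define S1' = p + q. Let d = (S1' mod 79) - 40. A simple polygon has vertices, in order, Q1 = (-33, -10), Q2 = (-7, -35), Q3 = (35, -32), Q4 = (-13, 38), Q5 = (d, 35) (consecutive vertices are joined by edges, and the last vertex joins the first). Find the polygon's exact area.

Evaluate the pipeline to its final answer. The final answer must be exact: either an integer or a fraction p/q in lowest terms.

Part 1: total draws C(15,6) = 5005; favorable C(8,6) = 28; P = 4/715; answer 4/715
Part 2: S1 = 4/715; threaded value p + q = 719; d = -32; cross terms: (-33*-35 - -7*-10)=1085, (-7*-32 - 35*-35)=1449, (35*38 - -13*-32)=914, (-13*35 - -32*38)=761, (-32*-10 - -33*35)=1475; twice the area = |5684| = 5684; area = 2842; answer 2842

2842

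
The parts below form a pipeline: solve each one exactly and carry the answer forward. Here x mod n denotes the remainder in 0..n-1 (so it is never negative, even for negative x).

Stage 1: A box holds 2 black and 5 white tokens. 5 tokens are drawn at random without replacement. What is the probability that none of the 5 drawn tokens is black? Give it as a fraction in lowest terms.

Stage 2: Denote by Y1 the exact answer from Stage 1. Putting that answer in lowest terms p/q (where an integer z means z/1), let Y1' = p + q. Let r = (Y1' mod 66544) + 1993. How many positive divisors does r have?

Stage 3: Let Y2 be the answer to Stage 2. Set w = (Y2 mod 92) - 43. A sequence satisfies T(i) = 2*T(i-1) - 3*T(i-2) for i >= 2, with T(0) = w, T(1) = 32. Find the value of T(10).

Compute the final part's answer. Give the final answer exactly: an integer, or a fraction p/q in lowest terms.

6961

Stage 1: total draws C(7,5) = 21; favorable C(5,5) = 1; P = 1/21; answer 1/21
Stage 2: Y1 = 1/21; threaded value p + q = 22; r = 2015; 2015 = 5 * 13 * 31; number of divisors = (1+1) * (1+1) * (1+1) = 8; answer 8
Stage 3: Y2 = 8; w = -35; T(2) = 2*(32) - 3*(-35) = 169; iterating: T(2)=169, T(3)=242, T(4)=-23, T(5)=-772, T(6)=-1475, T(7)=-634, T(8)=3157, T(9)=8216, T(10)=6961; answer 6961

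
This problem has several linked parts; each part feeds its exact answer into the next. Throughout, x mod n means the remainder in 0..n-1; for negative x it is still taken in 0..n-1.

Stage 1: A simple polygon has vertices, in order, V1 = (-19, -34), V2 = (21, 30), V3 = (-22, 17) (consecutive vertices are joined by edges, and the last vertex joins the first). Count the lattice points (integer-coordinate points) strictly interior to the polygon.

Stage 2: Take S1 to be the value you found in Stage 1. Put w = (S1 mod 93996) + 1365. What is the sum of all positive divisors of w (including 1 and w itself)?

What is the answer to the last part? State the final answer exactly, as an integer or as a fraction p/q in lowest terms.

4340

Stage 1: cross terms: (-19*30 - 21*-34)=144, (21*17 - -22*30)=1017, (-22*-34 - -19*17)=1071; twice the area = |2232| = 2232; area = 1116; boundary points = 8 + 1 + 3 = 12; strictly interior points = area - boundary/2 + 1 = 1111; answer 1111
Stage 2: S1 = 1111; w = 2476; 2476 = 2^2 * 619; sigma = (1 + 2 + 4) * (1 + 619) = 7 * 620 = 4340; answer 4340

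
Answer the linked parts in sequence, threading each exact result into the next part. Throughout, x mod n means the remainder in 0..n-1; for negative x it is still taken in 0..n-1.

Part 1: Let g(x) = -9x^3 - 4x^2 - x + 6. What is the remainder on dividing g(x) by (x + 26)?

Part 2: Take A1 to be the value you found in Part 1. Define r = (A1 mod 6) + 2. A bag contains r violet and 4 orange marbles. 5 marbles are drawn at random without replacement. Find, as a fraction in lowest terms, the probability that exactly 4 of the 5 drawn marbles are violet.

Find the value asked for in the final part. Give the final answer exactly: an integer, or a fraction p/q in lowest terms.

5/21

Part 1: remainder = value at the root: -9*(-26)^3 - 4*(-26)^2 - 1*(-26)^1 + 6 = (158184) + (-2704) + (26) + (6) = 155512; answer 155512
Part 2: A1 = 155512; r = 6; total draws C(10,5) = 252; favorable C(6,4)*C(4,1) = 60; P = 5/21; answer 5/21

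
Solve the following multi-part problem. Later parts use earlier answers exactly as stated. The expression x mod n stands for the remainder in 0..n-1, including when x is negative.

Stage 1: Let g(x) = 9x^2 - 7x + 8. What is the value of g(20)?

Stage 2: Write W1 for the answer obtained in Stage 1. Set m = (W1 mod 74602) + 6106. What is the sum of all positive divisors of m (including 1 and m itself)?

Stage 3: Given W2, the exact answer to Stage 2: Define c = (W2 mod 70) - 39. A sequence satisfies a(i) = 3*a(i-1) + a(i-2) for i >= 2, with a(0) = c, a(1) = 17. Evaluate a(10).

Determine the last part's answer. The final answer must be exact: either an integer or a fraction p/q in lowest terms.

Stage 1: 9*(20)^2 - 7*(20)^1 + 8 = (3600) + (-140) + (8) = 3468; answer 3468
Stage 2: W1 = 3468; m = 9574; 9574 = 2 * 4787; sigma = (1 + 2) * (1 + 4787) = 3 * 4788 = 14364; answer 14364
Stage 3: W2 = 14364; c = -25; a(2) = 3*(17) + 1*(-25) = 26; iterating: a(2)=26, a(3)=95, a(4)=311, a(5)=1028, a(6)=3395, a(7)=11213, a(8)=37034, a(9)=122315, a(10)=403979; answer 403979

403979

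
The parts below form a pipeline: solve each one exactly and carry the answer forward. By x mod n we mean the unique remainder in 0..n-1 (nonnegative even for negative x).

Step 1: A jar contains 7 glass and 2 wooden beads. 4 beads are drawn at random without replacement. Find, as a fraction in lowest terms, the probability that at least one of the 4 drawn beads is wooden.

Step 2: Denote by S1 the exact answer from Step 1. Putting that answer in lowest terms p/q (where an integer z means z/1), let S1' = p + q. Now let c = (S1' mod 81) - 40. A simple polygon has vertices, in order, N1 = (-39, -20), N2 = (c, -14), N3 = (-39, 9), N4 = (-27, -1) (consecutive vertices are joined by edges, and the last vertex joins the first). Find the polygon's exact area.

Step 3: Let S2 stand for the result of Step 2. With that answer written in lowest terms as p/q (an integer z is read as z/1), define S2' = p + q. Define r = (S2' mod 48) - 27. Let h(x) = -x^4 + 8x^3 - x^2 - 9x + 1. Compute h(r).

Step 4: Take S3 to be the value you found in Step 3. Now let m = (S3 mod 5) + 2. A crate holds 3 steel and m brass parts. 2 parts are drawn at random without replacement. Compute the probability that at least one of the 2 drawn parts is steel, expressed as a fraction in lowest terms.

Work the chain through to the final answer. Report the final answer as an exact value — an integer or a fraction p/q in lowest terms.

4/5

Step 1: total draws C(9,4) = 126; complement C(7,4) = 35; favorable 126 - 35 = 91; P = 13/18; answer 13/18
Step 2: S1 = 13/18; threaded value p + q = 31; c = -9; cross terms: (-39*-14 - -9*-20)=366, (-9*9 - -39*-14)=-627, (-39*-1 - -27*9)=282, (-27*-20 - -39*-1)=501; twice the area = |522| = 522; area = 261; answer 261
Step 3: S2 = 261; threaded value p + q = 262; r = -5; -1*(-5)^4 + 8*(-5)^3 - 1*(-5)^2 - 9*(-5)^1 + 1 = (-625) + (-1000) + (-25) + (45) + (1) = -1604; answer -1604
Step 4: S3 = -1604; m = 3; total draws C(6,2) = 15; complement C(3,2) = 3; favorable 15 - 3 = 12; P = 4/5; answer 4/5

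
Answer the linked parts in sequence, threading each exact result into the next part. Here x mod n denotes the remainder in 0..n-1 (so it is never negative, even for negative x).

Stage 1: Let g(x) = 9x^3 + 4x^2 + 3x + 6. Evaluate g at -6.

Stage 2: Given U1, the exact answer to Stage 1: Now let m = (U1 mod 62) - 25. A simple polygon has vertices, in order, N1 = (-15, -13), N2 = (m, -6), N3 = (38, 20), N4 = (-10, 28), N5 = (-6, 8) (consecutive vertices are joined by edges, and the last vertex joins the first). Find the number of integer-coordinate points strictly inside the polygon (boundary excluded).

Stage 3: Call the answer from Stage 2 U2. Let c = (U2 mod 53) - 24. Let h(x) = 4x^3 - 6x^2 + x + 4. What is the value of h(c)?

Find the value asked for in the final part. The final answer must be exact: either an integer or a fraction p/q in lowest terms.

Stage 1: 9*(-6)^3 + 4*(-6)^2 + 3*(-6)^1 + 6 = (-1944) + (144) + (-18) + (6) = -1812; answer -1812
Stage 2: U1 = -1812; m = 23; cross terms: (-15*-6 - 23*-13)=389, (23*20 - 38*-6)=688, (38*28 - -10*20)=1264, (-10*8 - -6*28)=88, (-6*-13 - -15*8)=198; twice the area = |2627| = 2627; area = 2627/2; boundary points = 1 + 1 + 8 + 4 + 3 = 17; strictly interior points = area - boundary/2 + 1 = 1306; answer 1306
Stage 3: U2 = 1306; c = 10; 4*(10)^3 - 6*(10)^2 + 1*(10)^1 + 4 = (4000) + (-600) + (10) + (4) = 3414; answer 3414

3414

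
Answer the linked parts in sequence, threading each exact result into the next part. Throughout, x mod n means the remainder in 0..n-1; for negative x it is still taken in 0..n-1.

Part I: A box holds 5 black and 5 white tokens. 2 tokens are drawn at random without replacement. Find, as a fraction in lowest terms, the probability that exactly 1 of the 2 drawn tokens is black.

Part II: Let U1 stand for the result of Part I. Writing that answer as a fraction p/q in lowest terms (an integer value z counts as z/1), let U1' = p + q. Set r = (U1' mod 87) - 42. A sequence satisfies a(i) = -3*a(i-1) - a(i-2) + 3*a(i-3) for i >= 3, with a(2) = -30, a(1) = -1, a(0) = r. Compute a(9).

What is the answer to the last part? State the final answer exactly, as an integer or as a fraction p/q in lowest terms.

-4381

Part I: total draws C(10,2) = 45; favorable C(5,1)*C(5,1) = 25; P = 5/9; answer 5/9
Part II: U1 = 5/9; threaded value p + q = 14; r = -28; a(3) = -3*(-30) - 1*(-1) + 3*(-28) = 7; iterating: a(3)=7, a(4)=6, a(5)=-115, a(6)=360, a(7)=-947, a(8)=2136, a(9)=-4381; answer -4381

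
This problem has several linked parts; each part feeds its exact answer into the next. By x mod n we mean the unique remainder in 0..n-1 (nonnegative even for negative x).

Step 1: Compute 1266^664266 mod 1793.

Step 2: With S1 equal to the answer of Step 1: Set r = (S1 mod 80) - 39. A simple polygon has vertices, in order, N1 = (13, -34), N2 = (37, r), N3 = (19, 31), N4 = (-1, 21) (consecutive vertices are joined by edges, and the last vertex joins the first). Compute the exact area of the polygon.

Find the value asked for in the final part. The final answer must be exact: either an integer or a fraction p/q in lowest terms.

Step 1: squarings mod 1793: 1266^1=1266, 1266^2=1607, 1266^4=529, 1266^8=133, 1266^16=1552, 1266^32=705, 1266^64=364, 1266^128=1607, 1266^256=529, 1266^512=133, 1266^1024=1552, 1266^2048=705, 1266^4096=364, 1266^8192=1607, 1266^16384=529, 1266^32768=133, 1266^65536=1552, 1266^131072=705, 1266^262144=364, 1266^524288=1607; 1266^664266 = 1266^2 * 1266^8 * 1266^64 * 1266^128 * 1266^512 * 1266^8192 * 1266^131072 * 1266^524288 = 430 (mod 1793); answer 430
Step 2: S1 = 430; r = -9; cross terms: (13*-9 - 37*-34)=1141, (37*31 - 19*-9)=1318, (19*21 - -1*31)=430, (-1*-34 - 13*21)=-239; twice the area = |2650| = 2650; area = 1325; answer 1325

1325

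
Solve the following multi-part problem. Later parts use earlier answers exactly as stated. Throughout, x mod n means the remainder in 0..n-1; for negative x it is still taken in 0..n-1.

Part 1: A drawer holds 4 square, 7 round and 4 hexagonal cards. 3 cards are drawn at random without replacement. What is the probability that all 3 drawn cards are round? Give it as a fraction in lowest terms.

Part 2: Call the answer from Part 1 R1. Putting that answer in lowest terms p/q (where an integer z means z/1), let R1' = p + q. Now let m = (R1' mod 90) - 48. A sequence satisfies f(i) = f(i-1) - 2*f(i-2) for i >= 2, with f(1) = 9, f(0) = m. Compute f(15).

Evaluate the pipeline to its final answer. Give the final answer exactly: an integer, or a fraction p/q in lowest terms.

Part 1: total draws C(15,3) = 455; favorable C(7,3) = 35; P = 1/13; answer 1/13
Part 2: R1 = 1/13; threaded value p + q = 14; m = -34; f(2) = 1*(9) - 2*(-34) = 77; iterating: f(2)=77, f(3)=59, f(4)=-95, f(5)=-213, f(6)=-23, f(7)=403, f(8)=449, f(9)=-357, f(10)=-1255, f(11)=-541, f(12)=1969, f(13)=3051, f(14)=-887, f(15)=-6989; answer -6989

-6989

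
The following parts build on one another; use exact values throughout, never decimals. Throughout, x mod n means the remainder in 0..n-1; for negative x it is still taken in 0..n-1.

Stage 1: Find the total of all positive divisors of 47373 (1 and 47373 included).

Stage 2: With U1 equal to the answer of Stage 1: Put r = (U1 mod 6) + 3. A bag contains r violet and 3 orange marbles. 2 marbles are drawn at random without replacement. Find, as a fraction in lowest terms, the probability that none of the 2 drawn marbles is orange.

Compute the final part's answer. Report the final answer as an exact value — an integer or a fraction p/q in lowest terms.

1/5

Stage 1: 47373 = 3 * 15791; sigma = (1 + 3) * (1 + 15791) = 4 * 15792 = 63168; answer 63168
Stage 2: U1 = 63168; r = 3; total draws C(6,2) = 15; favorable C(3,2) = 3; P = 1/5; answer 1/5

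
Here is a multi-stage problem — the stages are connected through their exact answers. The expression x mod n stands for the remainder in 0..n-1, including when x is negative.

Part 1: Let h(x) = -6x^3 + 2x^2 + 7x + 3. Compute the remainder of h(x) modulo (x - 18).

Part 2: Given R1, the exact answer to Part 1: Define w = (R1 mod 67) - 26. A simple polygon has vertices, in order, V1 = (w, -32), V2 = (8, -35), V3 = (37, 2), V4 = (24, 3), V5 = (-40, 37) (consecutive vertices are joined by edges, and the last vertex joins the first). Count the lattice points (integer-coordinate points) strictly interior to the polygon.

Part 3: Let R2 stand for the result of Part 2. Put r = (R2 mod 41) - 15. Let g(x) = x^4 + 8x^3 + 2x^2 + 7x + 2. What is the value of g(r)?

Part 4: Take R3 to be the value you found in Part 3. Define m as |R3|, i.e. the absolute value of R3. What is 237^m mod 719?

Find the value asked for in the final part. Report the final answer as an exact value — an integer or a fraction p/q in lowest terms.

Part 1: remainder = value at the root: -6*(18)^3 + 2*(18)^2 + 7*(18)^1 + 3 = (-34992) + (648) + (126) + (3) = -34215; answer -34215
Part 2: R1 = -34215; w = -4; cross terms: (-4*-35 - 8*-32)=396, (8*2 - 37*-35)=1311, (37*3 - 24*2)=63, (24*37 - -40*3)=1008, (-40*-32 - -4*37)=1428; twice the area = |4206| = 4206; area = 2103; boundary points = 3 + 1 + 1 + 2 + 3 = 10; strictly interior points = area - boundary/2 + 1 = 2099; answer 2099
Part 3: R2 = 2099; r = -7; 1*(-7)^4 + 8*(-7)^3 + 2*(-7)^2 + 7*(-7)^1 + 2 = (2401) + (-2744) + (98) + (-49) + (2) = -292; answer -292
Part 4: R3 = -292; m = 292; squarings mod 719: 237^1=237, 237^2=87, 237^4=379, 237^8=560, 237^16=116, 237^32=514, 237^64=323, 237^128=74, 237^256=443; 237^292 = 237^4 * 237^32 * 237^256 = 364 (mod 719); answer 364

364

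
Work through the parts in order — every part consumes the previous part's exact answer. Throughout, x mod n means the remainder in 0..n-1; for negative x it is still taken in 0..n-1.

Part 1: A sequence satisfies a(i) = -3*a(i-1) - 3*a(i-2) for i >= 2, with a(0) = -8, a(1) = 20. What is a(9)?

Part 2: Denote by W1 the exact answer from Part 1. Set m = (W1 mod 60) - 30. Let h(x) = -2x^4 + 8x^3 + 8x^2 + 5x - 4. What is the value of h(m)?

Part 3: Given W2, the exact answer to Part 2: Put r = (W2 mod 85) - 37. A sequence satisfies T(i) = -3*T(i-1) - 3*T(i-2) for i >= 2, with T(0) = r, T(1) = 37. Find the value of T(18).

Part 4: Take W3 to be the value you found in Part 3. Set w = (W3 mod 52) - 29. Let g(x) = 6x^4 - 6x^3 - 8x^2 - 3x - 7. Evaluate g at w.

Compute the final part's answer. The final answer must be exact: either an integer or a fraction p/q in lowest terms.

Part 1: a(2) = -3*(20) - 3*(-8) = -36; iterating: a(2)=-36, a(3)=48, a(4)=-36, a(5)=-36, a(6)=216, a(7)=-540, a(8)=972, a(9)=-1296; answer -1296
Part 2: W1 = -1296; m = -6; -2*(-6)^4 + 8*(-6)^3 + 8*(-6)^2 + 5*(-6)^1 - 4 = (-2592) + (-1728) + (288) + (-30) + (-4) = -4066; answer -4066
Part 3: W2 = -4066; r = -23; T(2) = -3*(37) - 3*(-23) = -42; iterating: T(2)=-42, T(3)=15, T(4)=81, T(5)=-288, T(6)=621, T(7)=-999, T(8)=1134, T(9)=-405, T(10)=-2187, T(11)=7776, T(12)=-16767, T(13)=26973, T(14)=-30618, T(15)=10935, T(16)=59049, T(17)=-209952, T(18)=452709; answer 452709
Part 4: W3 = 452709; w = 20; 6*(20)^4 - 6*(20)^3 - 8*(20)^2 - 3*(20)^1 - 7 = (960000) + (-48000) + (-3200) + (-60) + (-7) = 908733; answer 908733

908733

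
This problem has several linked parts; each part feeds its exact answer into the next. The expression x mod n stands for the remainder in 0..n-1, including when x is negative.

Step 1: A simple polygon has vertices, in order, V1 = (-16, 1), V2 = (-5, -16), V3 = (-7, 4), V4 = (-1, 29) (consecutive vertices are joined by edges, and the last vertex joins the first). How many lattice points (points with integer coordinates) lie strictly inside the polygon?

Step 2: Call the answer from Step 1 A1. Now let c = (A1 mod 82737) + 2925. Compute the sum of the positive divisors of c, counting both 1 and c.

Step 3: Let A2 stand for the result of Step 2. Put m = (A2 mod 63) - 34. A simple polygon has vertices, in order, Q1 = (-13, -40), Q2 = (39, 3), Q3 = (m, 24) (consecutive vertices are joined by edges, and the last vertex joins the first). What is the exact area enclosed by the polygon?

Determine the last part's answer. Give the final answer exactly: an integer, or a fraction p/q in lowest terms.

1664

Step 1: cross terms: (-16*-16 - -5*1)=261, (-5*4 - -7*-16)=-132, (-7*29 - -1*4)=-199, (-1*1 - -16*29)=463; twice the area = |393| = 393; area = 393/2; boundary points = 1 + 2 + 1 + 1 = 5; strictly interior points = area - boundary/2 + 1 = 195; answer 195
Step 2: A1 = 195; c = 3120; 3120 = 2^4 * 3 * 5 * 13; sigma = (1 + 2 + 4 + 8 + 16) * (1 + 3) * (1 + 5) * (1 + 13) = 31 * 4 * 6 * 14 = 10416; answer 10416
Step 3: A2 = 10416; m = -13; cross terms: (-13*3 - 39*-40)=1521, (39*24 - -13*3)=975, (-13*-40 - -13*24)=832; twice the area = |3328| = 3328; area = 1664; answer 1664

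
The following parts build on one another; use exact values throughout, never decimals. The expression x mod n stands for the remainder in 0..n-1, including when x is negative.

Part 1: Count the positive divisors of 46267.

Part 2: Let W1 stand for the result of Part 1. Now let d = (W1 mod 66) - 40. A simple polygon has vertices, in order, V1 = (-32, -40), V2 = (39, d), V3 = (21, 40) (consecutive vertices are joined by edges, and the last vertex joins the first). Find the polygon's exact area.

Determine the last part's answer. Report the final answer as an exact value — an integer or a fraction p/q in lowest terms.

2734

Part 1: 46267 = 13 * 3559; number of divisors = (1+1) * (1+1) = 4; answer 4
Part 2: W1 = 4; d = -36; cross terms: (-32*-36 - 39*-40)=2712, (39*40 - 21*-36)=2316, (21*-40 - -32*40)=440; twice the area = |5468| = 5468; area = 2734; answer 2734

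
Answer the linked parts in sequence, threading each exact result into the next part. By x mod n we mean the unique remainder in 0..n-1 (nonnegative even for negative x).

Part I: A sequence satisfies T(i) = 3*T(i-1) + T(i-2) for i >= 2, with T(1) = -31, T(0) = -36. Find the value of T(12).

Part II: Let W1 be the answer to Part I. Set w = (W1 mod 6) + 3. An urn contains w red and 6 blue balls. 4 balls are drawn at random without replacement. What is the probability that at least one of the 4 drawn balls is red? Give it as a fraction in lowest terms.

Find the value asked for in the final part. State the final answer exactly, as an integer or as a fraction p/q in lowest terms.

37/42

Part I: T(2) = 3*(-31) + 1*(-36) = -129; iterating: T(2)=-129, T(3)=-418, T(4)=-1383, T(5)=-4567, T(6)=-15084, T(7)=-49819, T(8)=-164541, T(9)=-543442, T(10)=-1794867, T(11)=-5928043, T(12)=-19578996; answer -19578996
Part II: W1 = -19578996; w = 3; total draws C(9,4) = 126; complement C(6,4) = 15; favorable 126 - 15 = 111; P = 37/42; answer 37/42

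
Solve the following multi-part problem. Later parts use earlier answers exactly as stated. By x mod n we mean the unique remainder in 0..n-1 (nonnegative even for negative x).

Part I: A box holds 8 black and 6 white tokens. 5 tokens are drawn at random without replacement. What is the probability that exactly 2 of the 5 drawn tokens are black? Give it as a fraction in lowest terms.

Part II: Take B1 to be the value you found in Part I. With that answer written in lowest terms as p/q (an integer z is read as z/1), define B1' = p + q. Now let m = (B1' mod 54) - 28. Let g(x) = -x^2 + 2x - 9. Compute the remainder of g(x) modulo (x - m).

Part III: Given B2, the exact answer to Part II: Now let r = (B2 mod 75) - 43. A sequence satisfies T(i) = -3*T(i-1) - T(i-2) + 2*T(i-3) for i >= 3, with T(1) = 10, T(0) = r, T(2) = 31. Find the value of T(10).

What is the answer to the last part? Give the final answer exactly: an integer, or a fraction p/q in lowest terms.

Part I: total draws C(14,5) = 2002; favorable C(8,2)*C(6,3) = 560; P = 40/143; answer 40/143
Part II: B1 = 40/143; threaded value p + q = 183; m = -7; remainder = value at the root: -1*(-7)^2 + 2*(-7)^1 - 9 = (-49) + (-14) + (-9) = -72; answer -72
Part III: B2 = -72; r = -40; T(3) = -3*(31) - 1*(10) + 2*(-40) = -183; iterating: T(3)=-183, T(4)=538, T(5)=-1369, T(6)=3203, T(7)=-7164, T(8)=15551, T(9)=-33083, T(10)=69370; answer 69370

69370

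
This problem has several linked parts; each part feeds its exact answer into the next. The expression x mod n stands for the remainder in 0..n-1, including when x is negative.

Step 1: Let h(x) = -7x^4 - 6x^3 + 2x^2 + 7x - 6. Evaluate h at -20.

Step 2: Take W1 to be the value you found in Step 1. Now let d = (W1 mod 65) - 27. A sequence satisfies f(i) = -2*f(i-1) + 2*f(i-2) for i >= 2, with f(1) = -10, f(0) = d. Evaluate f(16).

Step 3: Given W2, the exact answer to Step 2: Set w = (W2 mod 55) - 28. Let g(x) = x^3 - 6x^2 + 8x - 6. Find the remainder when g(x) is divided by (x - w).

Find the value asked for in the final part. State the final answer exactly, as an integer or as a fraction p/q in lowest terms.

Step 1: -7*(-20)^4 - 6*(-20)^3 + 2*(-20)^2 + 7*(-20)^1 - 6 = (-1120000) + (48000) + (800) + (-140) + (-6) = -1071346; answer -1071346
Step 2: W1 = -1071346; d = 22; f(2) = -2*(-10) + 2*(22) = 64; iterating: f(2)=64, f(3)=-148, f(4)=424, f(5)=-1144, f(6)=3136, f(7)=-8560, f(8)=23392, f(9)=-63904, f(10)=174592, f(11)=-476992, f(12)=1303168, f(13)=-3560320, f(14)=9726976, f(15)=-26574592, f(16)=72603136; answer 72603136
Step 3: W2 = 72603136; w = -27; remainder = value at the root: 1*(-27)^3 - 6*(-27)^2 + 8*(-27)^1 - 6 = (-19683) + (-4374) + (-216) + (-6) = -24279; answer -24279

-24279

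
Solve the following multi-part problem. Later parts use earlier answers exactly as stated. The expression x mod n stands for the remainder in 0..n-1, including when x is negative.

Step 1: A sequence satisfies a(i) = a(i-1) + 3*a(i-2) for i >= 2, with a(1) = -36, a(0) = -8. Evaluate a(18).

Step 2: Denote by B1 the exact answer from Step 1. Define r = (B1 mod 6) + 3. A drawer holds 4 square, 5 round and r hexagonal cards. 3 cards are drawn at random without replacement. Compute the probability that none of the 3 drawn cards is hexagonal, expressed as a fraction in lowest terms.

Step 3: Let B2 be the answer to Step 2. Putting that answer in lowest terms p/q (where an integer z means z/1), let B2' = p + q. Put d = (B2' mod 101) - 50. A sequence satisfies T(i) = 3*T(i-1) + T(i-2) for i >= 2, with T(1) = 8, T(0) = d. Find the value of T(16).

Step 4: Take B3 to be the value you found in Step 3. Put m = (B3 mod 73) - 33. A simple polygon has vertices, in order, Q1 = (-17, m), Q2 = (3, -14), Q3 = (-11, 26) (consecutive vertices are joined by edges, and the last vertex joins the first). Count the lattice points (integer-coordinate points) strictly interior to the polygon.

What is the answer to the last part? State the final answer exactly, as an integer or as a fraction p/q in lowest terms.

Step 1: a(2) = 1*(-36) + 3*(-8) = -60; iterating: a(2)=-60, a(3)=-168, a(4)=-348, a(5)=-852, a(6)=-1896, a(7)=-4452, a(8)=-10140, a(9)=-23496, a(10)=-53916, a(11)=-124404, a(12)=-286152, a(13)=-659364, a(14)=-1517820, a(15)=-3495912, a(16)=-8049372, a(17)=-18537108, a(18)=-42685224; answer -42685224
Step 2: B1 = -42685224; r = 3; total draws C(12,3) = 220; favorable C(9,3) = 84; P = 21/55; answer 21/55
Step 3: B2 = 21/55; threaded value p + q = 76; d = 26; T(2) = 3*(8) + 1*(26) = 50; iterating: T(2)=50, T(3)=158, T(4)=524, T(5)=1730, T(6)=5714, T(7)=18872, T(8)=62330, T(9)=205862, T(10)=679916, T(11)=2245610, T(12)=7416746, T(13)=24495848, T(14)=80904290, T(15)=267208718, T(16)=882530444; answer 882530444
Step 4: B3 = 882530444; m = -23; cross terms: (-17*-14 - 3*-23)=307, (3*26 - -11*-14)=-76, (-11*-23 - -17*26)=695; twice the area = |926| = 926; area = 463; boundary points = 1 + 2 + 1 = 4; strictly interior points = area - boundary/2 + 1 = 462; answer 462

462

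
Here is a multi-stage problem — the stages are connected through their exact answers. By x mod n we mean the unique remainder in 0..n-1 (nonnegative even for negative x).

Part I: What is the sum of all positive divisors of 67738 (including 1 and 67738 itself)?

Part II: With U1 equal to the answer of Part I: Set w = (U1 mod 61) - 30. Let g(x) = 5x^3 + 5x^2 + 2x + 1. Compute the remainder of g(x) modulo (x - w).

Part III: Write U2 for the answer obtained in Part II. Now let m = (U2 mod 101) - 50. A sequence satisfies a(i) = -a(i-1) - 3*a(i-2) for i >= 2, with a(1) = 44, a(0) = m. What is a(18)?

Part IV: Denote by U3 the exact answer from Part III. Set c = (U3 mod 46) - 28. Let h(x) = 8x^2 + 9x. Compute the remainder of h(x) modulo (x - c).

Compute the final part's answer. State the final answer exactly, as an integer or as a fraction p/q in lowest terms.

Part I: 67738 = 2 * 11 * 3079; sigma = (1 + 2) * (1 + 11) * (1 + 3079) = 3 * 12 * 3080 = 110880; answer 110880
Part II: U1 = 110880; w = 13; remainder = value at the root: 5*(13)^3 + 5*(13)^2 + 2*(13)^1 + 1 = (10985) + (845) + (26) + (1) = 11857; answer 11857
Part III: U2 = 11857; m = -10; a(2) = -1*(44) - 3*(-10) = -14; iterating: a(2)=-14, a(3)=-118, a(4)=160, a(5)=194, a(6)=-674, a(7)=92, a(8)=1930, a(9)=-2206, a(10)=-3584, a(11)=10202, a(12)=550, a(13)=-31156, a(14)=29506, a(15)=63962, a(16)=-152480, a(17)=-39406, a(18)=496846; answer 496846
Part IV: U3 = 496846; c = -28; remainder = value at the root: 8*(-28)^2 + 9*(-28)^1 = (6272) + (-252) = 6020; answer 6020

6020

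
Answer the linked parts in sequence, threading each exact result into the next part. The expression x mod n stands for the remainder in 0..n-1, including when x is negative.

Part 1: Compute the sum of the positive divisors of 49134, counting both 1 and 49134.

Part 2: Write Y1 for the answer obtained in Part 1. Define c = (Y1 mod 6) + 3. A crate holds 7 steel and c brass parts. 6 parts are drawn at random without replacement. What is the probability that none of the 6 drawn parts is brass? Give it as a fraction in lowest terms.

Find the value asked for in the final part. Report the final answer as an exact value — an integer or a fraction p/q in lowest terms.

Part 1: 49134 = 2 * 3 * 19 * 431; sigma = (1 + 2) * (1 + 3) * (1 + 19) * (1 + 431) = 3 * 4 * 20 * 432 = 103680; answer 103680
Part 2: Y1 = 103680; c = 3; total draws C(10,6) = 210; favorable C(7,6) = 7; P = 1/30; answer 1/30

1/30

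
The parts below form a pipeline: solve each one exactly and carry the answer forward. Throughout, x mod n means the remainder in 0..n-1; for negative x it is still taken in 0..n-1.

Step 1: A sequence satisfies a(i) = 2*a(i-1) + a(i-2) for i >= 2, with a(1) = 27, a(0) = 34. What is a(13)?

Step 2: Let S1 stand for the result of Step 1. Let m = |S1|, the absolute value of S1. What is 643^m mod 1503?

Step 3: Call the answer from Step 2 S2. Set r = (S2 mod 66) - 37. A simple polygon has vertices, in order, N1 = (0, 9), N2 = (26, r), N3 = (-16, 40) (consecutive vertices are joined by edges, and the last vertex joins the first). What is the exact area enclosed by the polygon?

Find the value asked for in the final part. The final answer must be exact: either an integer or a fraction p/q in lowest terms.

355

Step 1: a(2) = 2*(27) + 1*(34) = 88; iterating: a(2)=88, a(3)=203, a(4)=494, a(5)=1191, a(6)=2876, a(7)=6943, a(8)=16762, a(9)=40467, a(10)=97696, a(11)=235859, a(12)=569414, a(13)=1374687; answer 1374687
Step 2: S1 = 1374687; m = 1374687; squarings mod 1503: 643^1=643, 643^2=124, 643^4=346, 643^8=979, 643^16=1030, 643^32=1285, 643^64=931, 643^128=1033, 643^256=1462, 643^512=178, 643^1024=121, 643^2048=1114, 643^4096=1021, 643^8192=862, 643^16384=562, 643^32768=214, 643^65536=706, 643^131072=943, 643^262144=976, 643^524288=1177, 643^1048576=1066; 643^1374687 = 643^1 * 643^2 * 643^4 * 643^8 * 643^16 * 643^64 * 643^128 * 643^256 * 643^2048 * 643^4096 * 643^8192 * 643^16384 * 643^32768 * 643^262144 * 643^1048576 = 568 (mod 1503); answer 568
Step 3: S2 = 568; r = 3; cross terms: (0*3 - 26*9)=-234, (26*40 - -16*3)=1088, (-16*9 - 0*40)=-144; twice the area = |710| = 710; area = 355; answer 355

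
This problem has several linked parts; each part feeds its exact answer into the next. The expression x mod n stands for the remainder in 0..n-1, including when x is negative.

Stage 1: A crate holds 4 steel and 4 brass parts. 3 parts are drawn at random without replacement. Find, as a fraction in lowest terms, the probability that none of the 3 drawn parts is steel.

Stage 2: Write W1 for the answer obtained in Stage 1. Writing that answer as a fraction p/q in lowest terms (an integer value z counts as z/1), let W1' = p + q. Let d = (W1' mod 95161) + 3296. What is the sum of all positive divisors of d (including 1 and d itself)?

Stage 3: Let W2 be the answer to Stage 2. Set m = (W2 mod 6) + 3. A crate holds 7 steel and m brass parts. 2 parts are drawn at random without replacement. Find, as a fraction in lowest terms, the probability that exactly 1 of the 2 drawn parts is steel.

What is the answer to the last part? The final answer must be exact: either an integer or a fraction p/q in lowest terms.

Stage 1: total draws C(8,3) = 56; favorable C(4,3) = 4; P = 1/14; answer 1/14
Stage 2: W1 = 1/14; threaded value p + q = 15; d = 3311; 3311 = 7 * 11 * 43; sigma = (1 + 7) * (1 + 11) * (1 + 43) = 8 * 12 * 44 = 4224; answer 4224
Stage 3: W2 = 4224; m = 3; total draws C(10,2) = 45; favorable C(7,1)*C(3,1) = 21; P = 7/15; answer 7/15

7/15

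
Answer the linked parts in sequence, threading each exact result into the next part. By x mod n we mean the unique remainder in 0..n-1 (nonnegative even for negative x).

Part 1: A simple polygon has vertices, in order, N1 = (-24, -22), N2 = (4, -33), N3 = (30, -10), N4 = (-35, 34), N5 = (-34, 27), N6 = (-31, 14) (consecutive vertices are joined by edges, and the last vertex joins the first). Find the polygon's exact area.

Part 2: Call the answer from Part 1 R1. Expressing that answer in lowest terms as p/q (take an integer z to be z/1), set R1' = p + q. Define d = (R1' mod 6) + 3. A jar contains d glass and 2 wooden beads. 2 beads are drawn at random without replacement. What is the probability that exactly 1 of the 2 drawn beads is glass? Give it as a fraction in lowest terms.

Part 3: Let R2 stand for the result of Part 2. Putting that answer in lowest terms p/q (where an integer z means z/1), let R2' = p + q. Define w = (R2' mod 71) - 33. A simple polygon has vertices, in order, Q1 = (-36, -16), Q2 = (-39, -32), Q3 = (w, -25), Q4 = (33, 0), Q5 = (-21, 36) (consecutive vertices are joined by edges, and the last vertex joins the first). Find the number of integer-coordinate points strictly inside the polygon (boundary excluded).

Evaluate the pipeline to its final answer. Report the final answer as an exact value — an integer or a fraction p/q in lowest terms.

Part 1: cross terms: (-24*-33 - 4*-22)=880, (4*-10 - 30*-33)=950, (30*34 - -35*-10)=670, (-35*27 - -34*34)=211, (-34*14 - -31*27)=361, (-31*-22 - -24*14)=1018; twice the area = |4090| = 4090; area = 2045; answer 2045
Part 2: R1 = 2045; threaded value p + q = 2046; d = 3; total draws C(5,2) = 10; favorable C(3,1)*C(2,1) = 6; P = 3/5; answer 3/5
Part 3: R2 = 3/5; threaded value p + q = 8; w = -25; cross terms: (-36*-32 - -39*-16)=528, (-39*-25 - -25*-32)=175, (-25*0 - 33*-25)=825, (33*36 - -21*0)=1188, (-21*-16 - -36*36)=1632; twice the area = |4348| = 4348; area = 2174; boundary points = 1 + 7 + 1 + 18 + 1 = 28; strictly interior points = area - boundary/2 + 1 = 2161; answer 2161

2161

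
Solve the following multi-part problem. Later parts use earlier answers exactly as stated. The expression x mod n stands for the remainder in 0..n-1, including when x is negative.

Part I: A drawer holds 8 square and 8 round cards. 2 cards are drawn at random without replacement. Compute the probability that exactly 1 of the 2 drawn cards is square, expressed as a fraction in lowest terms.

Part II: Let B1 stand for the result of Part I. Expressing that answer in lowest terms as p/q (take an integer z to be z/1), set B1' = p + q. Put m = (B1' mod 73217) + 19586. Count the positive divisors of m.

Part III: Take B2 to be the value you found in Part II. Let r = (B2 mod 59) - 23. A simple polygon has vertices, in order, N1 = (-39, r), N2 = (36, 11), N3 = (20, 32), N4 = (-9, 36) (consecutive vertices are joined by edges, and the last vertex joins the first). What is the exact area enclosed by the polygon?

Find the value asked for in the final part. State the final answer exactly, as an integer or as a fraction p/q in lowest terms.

1930

Part I: total draws C(16,2) = 120; favorable C(8,1)*C(8,1) = 64; P = 8/15; answer 8/15
Part II: B1 = 8/15; threaded value p + q = 23; m = 19609; 19609 is prime, so its only divisors are 1 and 19609; count = 2; answer 2
Part III: B2 = 2; r = -21; cross terms: (-39*11 - 36*-21)=327, (36*32 - 20*11)=932, (20*36 - -9*32)=1008, (-9*-21 - -39*36)=1593; twice the area = |3860| = 3860; area = 1930; answer 1930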